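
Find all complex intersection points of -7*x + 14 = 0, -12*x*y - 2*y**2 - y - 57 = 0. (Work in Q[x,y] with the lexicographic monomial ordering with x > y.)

Compute a lex Gröbner basis by Buchberger's algorithm.
f_1 = -7*x + 14, LT = x.
f_2 = -12*x*y - 2*y**2 - y - 57, LT = x*y.

S(f_1,f_2): lcm = x*y. S = -1/6*y**2 - 25/12*y - 19/4.
  reduce S modulo (f_1, f_2):
  remainder -1/6*y**2 - 25/12*y - 19/4 ≠ 0; add h_3 = -1/6*y**2 - 25/12*y - 19/4 to the basis.

The other S-polynomials (S(f_1,h_3), S(f_2,h_3)) all reduce to 0 modulo the current basis, so we have a Gröbner basis.
Inter-reduce: drop elements whose leading term is divisible by another's, tail-reduce, and make monic.
Reduced Gröbner basis: {x - 2, y**2 + 25/2*y + 57/2}.

Since the basis is lex-ordered, y**2 + 25/2*y + 57/2 is univariate in y. Its roots are {-19/2, -3}. Back-substituting each root into the other basis elements fixes the other coordinates.
  y = -19/2: the earlier basis element becomes x - 2 = 0, giving x = 2 — point (2, -19/2).
  y = -3: the earlier basis element becomes x - 2 = 0, giving x = 2 — point (2, -3).

{(2, -19/2), (2, -3)}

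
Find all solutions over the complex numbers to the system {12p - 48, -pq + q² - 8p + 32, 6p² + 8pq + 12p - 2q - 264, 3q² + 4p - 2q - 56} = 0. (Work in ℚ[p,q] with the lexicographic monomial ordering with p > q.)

Compute a lex Gröbner basis by Buchberger's algorithm.
f_1 = 12p - 48, LT = p.
f_2 = -pq - 8p + q² + 32, LT = pq.
f_3 = 6p² + 8pq + 12p - 2q - 264, LT = p².
f_4 = 4p + 3q² - 2q - 56, LT = p.

S(f_1,f_2): lcm = pq. S = -8p + q² - 4q + 32.
  leading term p: subtract (-⅔)·f_1 from -8p + q² - 4q + 32 → q² - 4q
  leading term q²: no divisor's leading term divides it; move q² to the remainder.
  leading term q: no divisor's leading term divides it; move -4q to the remainder.
  remainder q² - 4q ≠ 0; add h_5 = q² - 4q to the basis.

S(f_1,f_3): lcm = p². S = -4/3pq - 6p + ⅓q + 44.
  leading term pq: subtract (-1/9q)·f_1 from -4/3pq - 6p + ⅓q + 44 → -6p - 5q + 44
  leading term p: subtract (-½)·f_1 from -6p - 5q + 44 → -5q + 20
  leading term q: no divisor's leading term divides it; move -5q to the remainder.
  leading term 1: no divisor's leading term divides it; move 20 to the remainder.
  remainder -5q + 20 ≠ 0; add h_6 = -5q + 20 to the basis.

The other S-polynomials (S(f_1,f_4), S(f_2,f_3), S(f_2,f_4), S(f_3,f_4), S(f_1,h_5), S(f_2,h_5), S(f_3,h_5), S(f_4,h_5), S(f_1,h_6), S(f_2,h_6), S(f_3,h_6), S(f_4,h_6), S(h_5,h_6)) all reduce to 0 modulo the current basis, so we have a Gröbner basis.
Inter-reduce: drop elements whose leading term is divisible by another's, tail-reduce, and make monic.
Reduced Gröbner basis: {p - 4, q - 4}.

The lex basis is triangular: the last element involves only q. Solving q - 4 = 0 gives q ∈ {4}; substituting each value into the earlier elements determines the remaining variables.
  q = 4: the earlier basis element becomes p - 4 = 0, giving p = 4 — point (4, 4).
Check: every point annihilates each of the original generators.

{(4, 4)}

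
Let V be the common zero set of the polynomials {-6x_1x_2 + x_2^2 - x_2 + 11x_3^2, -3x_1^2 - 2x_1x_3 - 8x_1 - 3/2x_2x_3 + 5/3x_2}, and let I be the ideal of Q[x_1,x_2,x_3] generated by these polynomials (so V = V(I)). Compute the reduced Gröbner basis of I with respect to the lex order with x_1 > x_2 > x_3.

G = {x_1^2 + 2/3x_1x_3 + 8/3x_1 + 1/2x_2x_3 - 5/9x_2, x_1x_2 - 1/6x_2^2 + 1/6x_2 - 11/6x_3^2, x_1x_3^2 + 1/66x_2^3 + 1/3x_2^2x_3 - 1/11x_2^2 + 1/6x_2x_3^2 - 2/33x_2x_3 - 5/22x_2 + 2/3x_3^3 + 5/2x_3^2, x_2^4 + 22x_2^3x_3 - 6x_2^3 + 22x_2^2x_3^2 - 4x_2^2x_3 - 15x_2^2 + 44x_2x_3^3 + 154x_2x_3^2 + 121x_3^4}

f_1 = -6x_1x_2 + x_2^2 - x_2 + 11x_3^2, LT = x_1x_2.
f_2 = -3x_1^2 - 2x_1x_3 - 8x_1 - 3/2x_2x_3 + 5/3x_2, LT = x_1^2.

S(f_1,f_2): lcm = x_1^2x_2. S = -1/6x_1x_2^2 - 2/3x_1x_2x_3 - 5/2x_1x_2 - 11/6x_1x_3^2 - 1/2x_2^2x_3 + 5/9x_2^2.
  leading term x_1x_2^2: subtract (1/36x_2)·f_1 from -1/6x_1x_2^2 - 2/3x_1x_2x_3 - 5/2x_1x_2 - 11/6x_1x_3^2 - 1/2x_2^2x_3 + 5/9x_2^2 → -2/3x_1x_2x_3 - 5/2x_1x_2 - 11/6x_1x_3^2 - 1/36x_2^3 - 1/2x_2^2x_3 + 7/12x_2^2 - 11/36x_2x_3^2
  leading term x_1x_2x_3: subtract (1/9x_3)·f_1 from -2/3x_1x_2x_3 - 5/2x_1x_2 - 11/6x_1x_3^2 - 1/36x_2^3 - 1/2x_2^2x_3 + 7/12x_2^2 - 11/36x_2x_3^2 → -5/2x_1x_2 - 11/6x_1x_3^2 - 1/36x_2^3 - 11/18x_2^2x_3 + 7/12x_2^2 - 11/36x_2x_3^2 + 1/9x_2x_3 - 11/9x_3^3
  leading term x_1x_2: subtract (5/12)·f_1 from -5/2x_1x_2 - 11/6x_1x_3^2 - 1/36x_2^3 - 11/18x_2^2x_3 + 7/12x_2^2 - 11/36x_2x_3^2 + 1/9x_2x_3 - 11/9x_3^3 → -11/6x_1x_3^2 - 1/36x_2^3 - 11/18x_2^2x_3 + 1/6x_2^2 - 11/36x_2x_3^2 + 1/9x_2x_3 + 5/12x_2 - 11/9x_3^3 - 55/12x_3^2
  leading term x_1x_3^2: no divisor's leading term divides it; move -11/6x_1x_3^2 to the remainder.
  leading term x_2^3: no divisor's leading term divides it; move -1/36x_2^3 to the remainder.
  leading term x_2^2x_3: no divisor's leading term divides it; move -11/18x_2^2x_3 to the remainder.
  leading term x_2^2: no divisor's leading term divides it; move 1/6x_2^2 to the remainder.
  leading term x_2x_3^2: no divisor's leading term divides it; move -11/36x_2x_3^2 to the remainder.
  leading term x_2x_3: no divisor's leading term divides it; move 1/9x_2x_3 to the remainder.
  leading term x_2: no divisor's leading term divides it; move 5/12x_2 to the remainder.
  leading term x_3^3: no divisor's leading term divides it; move -11/9x_3^3 to the remainder.
  leading term x_3^2: no divisor's leading term divides it; move -55/12x_3^2 to the remainder.
  remainder -11/6x_1x_3^2 - 1/36x_2^3 - 11/18x_2^2x_3 + 1/6x_2^2 - 11/36x_2x_3^2 + 1/9x_2x_3 + 5/12x_2 - 11/9x_3^3 - 55/12x_3^2 ≠ 0; add g_3 = -11/6x_1x_3^2 - 1/36x_2^3 - 11/18x_2^2x_3 + 1/6x_2^2 - 11/36x_2x_3^2 + 1/9x_2x_3 + 5/12x_2 - 11/9x_3^3 - 55/12x_3^2 to the basis.

S(f_1,g_3): lcm = x_1x_2x_3^2. S = -1/66x_2^4 - 1/3x_2^3x_3 + 1/11x_2^3 - 1/3x_2^2x_3^2 + 2/33x_2^2x_3 + 5/22x_2^2 - 2/3x_2x_3^3 - 7/3x_2x_3^2 - 11/6x_3^4.
  leading term x_2^4: no divisor's leading term divides it; move -1/66x_2^4 to the remainder.
  leading term x_2^3x_3: no divisor's leading term divides it; move -1/3x_2^3x_3 to the remainder.
  leading term x_2^3: no divisor's leading term divides it; move 1/11x_2^3 to the remainder.
  leading term x_2^2x_3^2: no divisor's leading term divides it; move -1/3x_2^2x_3^2 to the remainder.
  leading term x_2^2x_3: no divisor's leading term divides it; move 2/33x_2^2x_3 to the remainder.
  leading term x_2^2: no divisor's leading term divides it; move 5/22x_2^2 to the remainder.
  leading term x_2x_3^3: no divisor's leading term divides it; move -2/3x_2x_3^3 to the remainder.
  leading term x_2x_3^2: no divisor's leading term divides it; move -7/3x_2x_3^2 to the remainder.
  leading term x_3^4: no divisor's leading term divides it; move -11/6x_3^4 to the remainder.
  remainder -1/66x_2^4 - 1/3x_2^3x_3 + 1/11x_2^3 - 1/3x_2^2x_3^2 + 2/33x_2^2x_3 + 5/22x_2^2 - 2/3x_2x_3^3 - 7/3x_2x_3^2 - 11/6x_3^4 ≠ 0; add g_4 = -1/66x_2^4 - 1/3x_2^3x_3 + 1/11x_2^3 - 1/3x_2^2x_3^2 + 2/33x_2^2x_3 + 5/22x_2^2 - 2/3x_2x_3^3 - 7/3x_2x_3^2 - 11/6x_3^4 to the basis.

The other S-polynomials (S(f_2,g_3), S(f_1,g_4), S(f_2,g_4), S(g_3,g_4)) all reduce to 0 modulo the current basis, so we have a Gröbner basis.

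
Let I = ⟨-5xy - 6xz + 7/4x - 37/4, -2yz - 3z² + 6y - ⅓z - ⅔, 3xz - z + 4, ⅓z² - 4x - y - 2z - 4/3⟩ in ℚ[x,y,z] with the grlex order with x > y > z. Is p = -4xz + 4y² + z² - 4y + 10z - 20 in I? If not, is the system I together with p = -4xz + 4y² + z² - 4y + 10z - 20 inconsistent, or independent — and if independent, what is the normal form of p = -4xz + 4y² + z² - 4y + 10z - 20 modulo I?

First compute the reduced Gröbner basis of I by Buchberger's algorithm.
f_1 = -5xy - 6xz + 7/4x - 37/4, LT = xy.
f_2 = -2yz - 3z² + 6y - ⅓z - ⅔, LT = yz.
f_3 = 3xz - z + 4, LT = xz.
f_4 = ⅓z² - 4x - y - 2z - 4/3, LT = z².

S(f_1,f_2): lcm = xyz. S = -3/10xz² + 3xy - 31/60xz - ⅓x + 37/20z.
  reduce S modulo (f_1, f_2, f_3, f_4):
  remainder -29/60x - 3/10y + 5/18z - 83/180 ≠ 0; add h_5 = -29/60x - 3/10y + 5/18z - 83/180 to the basis.

S(f_1,f_3): lcm = xyz. S = 6/5xz² - 7/20xz + ⅓yz - 4/3y + 37/20z.
  reduce S modulo (f_1, f_2, f_3, f_4, h_5):
  remainder 97/870y - 3163/2610z + 1436/1305 ≠ 0; add h_6 = 97/870y - 3163/2610z + 1436/1305 to the basis.

S(f_2,f_4): lcm = yz². S = 3/2z³ + 12xy + 3y² + 3yz + ⅙z² + 4y + ⅓z.
  reduce S modulo (f_1, f_2, f_3, f_4, h_5, h_6):
  remainder 52924151/18818z - 52924151/18818 ≠ 0; add h_7 = 52924151/18818z - 52924151/18818 to the basis.

The other S-polynomials (S(f_1,f_4), S(f_2,f_3), S(f_3,f_4), S(f_1,h_5), S(f_2,h_5), S(f_3,h_5), S(f_4,h_5), S(f_1,h_6), S(f_2,h_6), S(f_3,h_6), S(f_4,h_6), S(h_5,h_6), S(f_1,h_7), S(f_2,h_7), S(f_3,h_7), S(f_4,h_7), S(h_5,h_7), S(h_6,h_7)) all reduce to 0 modulo the current basis, so we have a Gröbner basis.
Inter-reduce: drop elements whose leading term is divisible by another's, tail-reduce, and make monic.
Reduced Gröbner basis: {x + 1, y - 1, z - 1}.
Label its elements g_1 = x + 1, g_2 = y - 1, g_3 = z - 1.

Reduce p = -4xz + 4y² + z² - 4y + 10z - 20 modulo G:
  leading term xz: subtract (-4z)·g_1 from -4xz + 4y² + z² - 4y + 10z - 20 → 4y² + z² - 4y + 14z - 20
  leading term y²: subtract (4y)·g_2 from 4y² + z² - 4y + 14z - 20 → z² + 14z - 20
  leading term z²: subtract (z)·g_3 from z² + 14z - 20 → 15z - 20
  leading term z: subtract (15)·g_3 from 15z - 20 → -5
  leading term 1: no divisor's leading term divides it; move -5 to the remainder.
  normal form = -5.
The normal form is nonzero, so p ∉ I. Since p minus its normal form lies in I, I + (p) = I + (r) where r = -5; decide whether this ideal is the whole ring.
Here r = -5 is a nonzero constant, hence a unit: 1 ∈ I + (p), the Gröbner basis of I + (p) is {1}, and the enlarged system has no common solution — adjoining p is inconsistent.

Adjoining -4xz + 4y² + z² - 4y + 10z - 20 makes the ideal the whole ring: the system is inconsistent.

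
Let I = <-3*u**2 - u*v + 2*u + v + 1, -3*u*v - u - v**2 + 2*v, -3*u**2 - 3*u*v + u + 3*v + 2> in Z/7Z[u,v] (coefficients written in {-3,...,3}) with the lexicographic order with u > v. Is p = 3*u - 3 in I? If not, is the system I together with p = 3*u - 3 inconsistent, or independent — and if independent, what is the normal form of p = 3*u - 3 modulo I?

3*u - 3 lies in I (it reduces to 0).

First compute the reduced Gröbner basis of I by Buchberger's algorithm.
f_1 = -3*u**2 - u*v + 2*u + v + 1, LT = u**2.
f_2 = -3*u*v - u - v**2 + 2*v, LT = u*v.
f_3 = -3*u**2 - 3*u*v + u + 3*v + 2, LT = u**2.

S(f_1,f_2): lcm = u**2*v. S = 2*u**2 + 2*v**2 + 2*v.
  reduce S modulo (f_1, f_2, f_3):
  remainder 3*v**2 + 3*v + 3 ≠ 0; add h_4 = 3*v**2 + 3*v + 3 to the basis.

S(f_1,f_3): lcm = u**2. S = -3*u*v + 2*u + 3*v - 2.
  reduce S modulo (f_1, f_2, f_3, h_4):
  remainder 3*u - 3 ≠ 0; add h_5 = 3*u - 3 to the basis.

The other S-polynomials (S(f_2,f_3), S(f_1,h_4), S(f_2,h_4), S(f_3,h_4), S(f_1,h_5), S(f_2,h_5), S(f_3,h_5), S(h_4,h_5)) all reduce to 0 modulo the current basis, so we have a Gröbner basis.
Inter-reduce: drop elements whose leading term is divisible by another's, tail-reduce, and make monic.
Reduced Gröbner basis: {u - 1, v**2 + v + 1}.
Label its elements g_1 = u - 1, g_2 = v**2 + v + 1.

Reduce p = 3*u - 3 modulo G:
  leading term u: subtract (3)·g_1 from 3*u - 3 → 0
  normal form = 0.
Since the normal form is 0, p ∈ I.

Ideal membership is decidable via reduction modulo a Gröbner basis.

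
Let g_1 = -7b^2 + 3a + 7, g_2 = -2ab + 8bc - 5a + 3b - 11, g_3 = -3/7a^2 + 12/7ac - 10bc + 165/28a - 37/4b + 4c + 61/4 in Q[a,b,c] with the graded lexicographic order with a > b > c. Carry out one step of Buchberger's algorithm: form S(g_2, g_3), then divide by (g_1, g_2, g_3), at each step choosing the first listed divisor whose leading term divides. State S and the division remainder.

lcm(LM(g_2), LM(g_3)) = a^2b.
S = (lcm/LT(g_2))·g_2 − (lcm/LT(g_3))·g_3 = -70/3b^2c + 5/2a^2 + 49/4ab - 259/12b^2 + 28/3bc + 11/2a + 427/12b.
Reduce S modulo (g_1, g_2, g_3) in that order:
  leading term b^2c: subtract (10/3c)·g_1 from -70/3b^2c + 5/2a^2 + 49/4ab - 259/12b^2 + 28/3bc + 11/2a + 427/12b → 5/2a^2 + 49/4ab - 10ac - 259/12b^2 + 28/3bc + 11/2a + 427/12b - 70/3c
  leading term a^2: subtract (-35/6)·g_3 from 5/2a^2 + 49/4ab - 10ac - 259/12b^2 + 28/3bc + 11/2a + 427/12b - 70/3c → 49/4ab - 259/12b^2 - 49bc + 319/8a - 147/8b + 2135/24
  leading term ab: subtract (-49/8)·g_2 from 49/4ab - 259/12b^2 - 49bc + 319/8a - 147/8b + 2135/24 → -259/12b^2 + 37/4a + 259/12
  leading term b^2: subtract (37/12)·g_1 from -259/12b^2 + 37/4a + 259/12 → 0
The remainder is 0, so this S-polynomial contributes no new basis element.

S(g_2, g_3) = -70/3b^2c + 5/2a^2 + 49/4ab - 259/12b^2 + 28/3bc + 11/2a + 427/12b; remainder on division = 0.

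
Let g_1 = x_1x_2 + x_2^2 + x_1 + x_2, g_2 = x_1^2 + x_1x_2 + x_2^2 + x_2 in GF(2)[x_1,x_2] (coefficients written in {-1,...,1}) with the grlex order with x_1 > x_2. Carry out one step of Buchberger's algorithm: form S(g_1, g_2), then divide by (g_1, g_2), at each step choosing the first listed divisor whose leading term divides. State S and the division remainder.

lcm(LM(g_1), LM(g_2)) = x_1^2x_2.
S = (lcm/LT(g_1))·g_1 − (lcm/LT(g_2))·g_2 = x_2^3 + x_1^2 + x_1x_2 + x_2^2.
Reduce S modulo (g_1, g_2) in that order:
  leading term x_2^3: no divisor's leading term divides it; move x_2^3 to the remainder.
  leading term x_1^2: subtract (1)·g_2 from x_1^2 + x_1x_2 + x_2^2 → x_2
  leading term x_2: no divisor's leading term divides it; move x_2 to the remainder.
The remainder x_2^3 + x_2 is nonzero, so it would be added as the next basis element.

S(g_1, g_2) = x_2^3 + x_1^2 + x_1x_2 + x_2^2; remainder on division = x_2^3 + x_2.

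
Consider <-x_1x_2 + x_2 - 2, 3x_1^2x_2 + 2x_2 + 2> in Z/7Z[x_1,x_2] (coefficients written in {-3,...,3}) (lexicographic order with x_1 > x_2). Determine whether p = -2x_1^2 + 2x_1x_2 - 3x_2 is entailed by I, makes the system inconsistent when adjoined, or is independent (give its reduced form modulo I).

First compute the reduced Gröbner basis of I by Buchberger's algorithm.
f_1 = -x_1x_2 + x_2 - 2, LT = x_1x_2.
f_2 = 3x_1^2x_2 + 2x_2 + 2, LT = x_1^2x_2.

S(f_1,f_2): lcm = x_1^2x_2. S = -x_1x_2 + 2x_1 - 3x_2 - 3.
  leading term x_1x_2: subtract (1)·f_1 from -x_1x_2 + 2x_1 - 3x_2 - 3 → 2x_1 + 3x_2 - 1
  leading term x_1: no divisor's leading term divides it; move 2x_1 to the remainder.
  leading term x_2: no divisor's leading term divides it; move 3x_2 to the remainder.
  leading term 1: no divisor's leading term divides it; move -1 to the remainder.
  remainder 2x_1 + 3x_2 - 1 ≠ 0; add h_3 = 2x_1 + 3x_2 - 1 to the basis.

S(f_1,h_3): lcm = x_1x_2. S = 2x_2^2 + 3x_2 + 2.
  leading term x_2^2: no divisor's leading term divides it; move 2x_2^2 to the remainder.
  leading term x_2: no divisor's leading term divides it; move 3x_2 to the remainder.
  leading term 1: no divisor's leading term divides it; move 2 to the remainder.
  remainder 2x_2^2 + 3x_2 + 2 ≠ 0; add h_4 = 2x_2^2 + 3x_2 + 2 to the basis.

The other S-polynomials (S(f_2,h_3), S(f_1,h_4), S(f_2,h_4), S(h_3,h_4)) all reduce to 0 modulo the current basis, so we have a Gröbner basis.
Inter-reduce: drop elements whose leading term is divisible by another's, tail-reduce, and make monic.
Reduced Gröbner basis: {x_1 - 2x_2 + 3, x_2^2 - 2x_2 + 1}.
Label its elements g_1 = x_1 - 2x_2 + 3, g_2 = x_2^2 - 2x_2 + 1.

Reduce p = -2x_1^2 + 2x_1x_2 - 3x_2 modulo G:
  leading term x_1^2: subtract (-2x_1)·g_1 from -2x_1^2 + 2x_1x_2 - 3x_2 → -2x_1x_2 - x_1 - 3x_2
  leading term x_1x_2: subtract (-2x_2)·g_1 from -2x_1x_2 - x_1 - 3x_2 → -x_1 + 3x_2^2 + 3x_2
  leading term x_1: subtract (-1)·g_1 from -x_1 + 3x_2^2 + 3x_2 → 3x_2^2 + x_2 + 3
  leading term x_2^2: subtract (3)·g_2 from 3x_2^2 + x_2 + 3 → 0
  normal form = 0.
Since the normal form is 0, p ∈ I.

-2x_1^2 + 2x_1x_2 - 3x_2 lies in I (it reduces to 0).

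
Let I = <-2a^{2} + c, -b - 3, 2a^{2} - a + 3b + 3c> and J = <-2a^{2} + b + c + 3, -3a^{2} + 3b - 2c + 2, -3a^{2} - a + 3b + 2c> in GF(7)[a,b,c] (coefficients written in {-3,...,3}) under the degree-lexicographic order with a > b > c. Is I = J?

Yes, the ideals are equal.

Equality of ideals is decidable: compute both reduced Gröbner bases (unique for the ordering) and check whether they agree.
Buchberger on the first generating set:
f_1 = -2a^{2} + c, LT = a^{2}.
f_2 = -b - 3, LT = b.
f_3 = 2a^{2} - a + 3b + 3c, LT = a^{2}.

S(f_1,f_3): lcm = a^{2}. S = -3a + 2b - 2c.
  reduce S modulo (f_1, f_2, f_3):
  remainder -3a - 2c + 1 ≠ 0; add g_4 = -3a - 2c + 1 to the basis.

S(f_1,g_4): lcm = a^{2}. S = -3ac - 2a + 3c.
  reduce S modulo (f_1, f_2, f_3, g_4):
  remainder 2c^{2} + c - 3 ≠ 0; add g_5 = 2c^{2} + c - 3 to the basis.

The other S-polynomials (S(f_1,f_2), S(f_2,f_3), S(f_2,g_4), S(f_3,g_4), S(f_1,g_5), S(f_2,g_5), S(f_3,g_5), S(g_4,g_5)) all reduce to 0 modulo the current basis, so we have a Gröbner basis.
Inter-reduce: drop elements whose leading term is divisible by another's, tail-reduce, and make monic.
Reduced Gröbner basis: {c^{2} - 3c + 2, a + 3c + 2, b + 3}.

Buchberger on the second generating set:
h_1 = -2a^{2} + b + c + 3, LT = a^{2}.
h_2 = -3a^{2} + 3b - 2c + 2, LT = a^{2}.
h_3 = -3a^{2} - a + 3b + 2c, LT = a^{2}.

S(h_1,h_2): lcm = a^{2}. S = -3b - 2.
  reduce S modulo (h_1, h_2, h_3):
  remainder -3b - 2 ≠ 0; add k_4 = -3b - 2 to the basis.

S(h_1,h_3): lcm = a^{2}. S = 2a - 3b - c + 2.
  reduce S modulo (h_1, h_2, h_3, k_4):
  remainder 2a - c - 3 ≠ 0; add k_5 = 2a - c - 3 to the basis.

S(h_1,k_5): lcm = a^{2}. S = -3ac - 2a + 3b + 3c + 2.
  reduce S modulo (h_1, h_2, h_3, k_4, k_5):
  remainder 2c^{2} + c - 3 ≠ 0; add k_6 = 2c^{2} + c - 3 to the basis.

The other S-polynomials (S(h_2,h_3), S(h_1,k_4), S(h_2,k_4), S(h_3,k_4), S(h_2,k_5), S(h_3,k_5), S(k_4,k_5), S(h_1,k_6), S(h_2,k_6), S(h_3,k_6), S(k_4,k_6), S(k_5,k_6)) all reduce to 0 modulo the current basis, so we have a Gröbner basis.
Inter-reduce: drop elements whose leading term is divisible by another's, tail-reduce, and make monic.
Reduced Gröbner basis: {c^{2} - 3c + 2, a + 3c + 2, b + 3}.

The two bases agree; hence the ideals are identical.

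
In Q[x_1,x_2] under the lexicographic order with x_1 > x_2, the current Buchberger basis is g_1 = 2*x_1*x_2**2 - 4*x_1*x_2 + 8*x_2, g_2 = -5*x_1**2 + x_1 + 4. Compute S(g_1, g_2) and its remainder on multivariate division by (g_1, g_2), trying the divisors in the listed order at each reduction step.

S(g_1, g_2) = -2*x_1**2*x_2 + 1/5*x_1*x_2**2 + 4*x_1*x_2 + 4/5*x_2**2; remainder on division = 4*x_1*x_2 + 4/5*x_2**2 - 12/5*x_2.

lcm(LM(g_1), LM(g_2)) = x_1**2*x_2**2.
S = (lcm/LT(g_1))·g_1 − (lcm/LT(g_2))·g_2 = -2*x_1**2*x_2 + 1/5*x_1*x_2**2 + 4*x_1*x_2 + 4/5*x_2**2.
Reduce S modulo (g_1, g_2) in that order:
  leading term x_1**2*x_2: subtract (2/5*x_2)·g_2 from -2*x_1**2*x_2 + 1/5*x_1*x_2**2 + 4*x_1*x_2 + 4/5*x_2**2 → 1/5*x_1*x_2**2 + 18/5*x_1*x_2 + 4/5*x_2**2 - 8/5*x_2
  leading term x_1*x_2**2: subtract (1/10)·g_1 from 1/5*x_1*x_2**2 + 18/5*x_1*x_2 + 4/5*x_2**2 - 8/5*x_2 → 4*x_1*x_2 + 4/5*x_2**2 - 12/5*x_2
  leading term x_1*x_2: no divisor's leading term divides it; move 4*x_1*x_2 to the remainder.
  leading term x_2**2: no divisor's leading term divides it; move 4/5*x_2**2 to the remainder.
  leading term x_2: no divisor's leading term divides it; move -12/5*x_2 to the remainder.
The remainder 4*x_1*x_2 + 4/5*x_2**2 - 12/5*x_2 is nonzero, so it would be added as the next basis element.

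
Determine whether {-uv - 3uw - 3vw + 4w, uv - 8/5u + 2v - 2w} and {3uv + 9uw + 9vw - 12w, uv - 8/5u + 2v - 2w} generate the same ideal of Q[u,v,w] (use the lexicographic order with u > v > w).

Yes, the ideals are equal.

Since reduced Gröbner bases are canonical representatives of ideals under a given ordering, it suffices to compute and compare them.
Buchberger on the first generating set:
f_1 = -uv - 3uw - 3vw + 4w, LT = uv.
f_2 = uv - 8/5u + 2v - 2w, LT = uv.

S(f_1,f_2): lcm = uv. S = 3uw + 8/5u + 3vw - 2v - 2w.
  leading term uw: no divisor's leading term divides it; move 3uw to the remainder.
  leading term u: no divisor's leading term divides it; move 8/5u to the remainder.
  leading term vw: no divisor's leading term divides it; move 3vw to the remainder.
  leading term v: no divisor's leading term divides it; move -2v to the remainder.
  leading term w: no divisor's leading term divides it; move -2w to the remainder.
  remainder 3uw + 8/5u + 3vw - 2v - 2w ≠ 0; add g_3 = 3uw + 8/5u + 3vw - 2v - 2w to the basis.

S(f_1,g_3): lcm = uvw. S = -8/15uv + 3uw^2 - v^2w + 2/3v^2 + 3vw^2 + 2/3vw - 4w^2.
  leading term uv: subtract (8/15)·f_1 from -8/15uv + 3uw^2 - v^2w + 2/3v^2 + 3vw^2 + 2/3vw - 4w^2 → 3uw^2 + 8/5uw - v^2w + 2/3v^2 + 3vw^2 + 34/15vw - 4w^2 - 32/15w
  leading term uw^2: subtract (w)·g_3 from 3uw^2 + 8/5uw - v^2w + 2/3v^2 + 3vw^2 + 34/15vw - 4w^2 - 32/15w → -v^2w + 2/3v^2 + 64/15vw - 2w^2 - 32/15w
  leading term v^2w: no divisor's leading term divides it; move -v^2w to the remainder.
  leading term v^2: no divisor's leading term divides it; move 2/3v^2 to the remainder.
  leading term vw: no divisor's leading term divides it; move 64/15vw to the remainder.
  leading term w^2: no divisor's leading term divides it; move -2w^2 to the remainder.
  leading term w: no divisor's leading term divides it; move -32/15w to the remainder.
  remainder -v^2w + 2/3v^2 + 64/15vw - 2w^2 - 32/15w ≠ 0; add g_4 = -v^2w + 2/3v^2 + 64/15vw - 2w^2 - 32/15w to the basis.

The other S-polynomials (S(f_2,g_3), S(f_1,g_4), S(f_2,g_4), S(g_3,g_4)) all reduce to 0 modulo the current basis, so we have a Gröbner basis.
Inter-reduce: drop elements whose leading term is divisible by another's, tail-reduce, and make monic.
Reduced Gröbner basis: {uv - 8/5u + 2v - 2w, uw + 8/15u + vw - 2/3v - 2/3w, v^2w - 2/3v^2 - 64/15vw + 2w^2 + 32/15w}.

Buchberger on the second generating set:
h_1 = 3uv + 9uw + 9vw - 12w, LT = uv.
h_2 = uv - 8/5u + 2v - 2w, LT = uv.

S(h_1,h_2): lcm = uv. S = 3uw + 8/5u + 3vw - 2v - 2w.
  leading term uw: no divisor's leading term divides it; move 3uw to the remainder.
  leading term u: no divisor's leading term divides it; move 8/5u to the remainder.
  leading term vw: no divisor's leading term divides it; move 3vw to the remainder.
  leading term v: no divisor's leading term divides it; move -2v to the remainder.
  leading term w: no divisor's leading term divides it; move -2w to the remainder.
  remainder 3uw + 8/5u + 3vw - 2v - 2w ≠ 0; add k_3 = 3uw + 8/5u + 3vw - 2v - 2w to the basis.

S(h_1,k_3): lcm = uvw. S = -8/15uv + 3uw^2 - v^2w + 2/3v^2 + 3vw^2 + 2/3vw - 4w^2.
  leading term uv: subtract (-8/45)·h_1 from -8/15uv + 3uw^2 - v^2w + 2/3v^2 + 3vw^2 + 2/3vw - 4w^2 → 3uw^2 + 8/5uw - v^2w + 2/3v^2 + 3vw^2 + 34/15vw - 4w^2 - 32/15w
  leading term uw^2: subtract (w)·k_3 from 3uw^2 + 8/5uw - v^2w + 2/3v^2 + 3vw^2 + 34/15vw - 4w^2 - 32/15w → -v^2w + 2/3v^2 + 64/15vw - 2w^2 - 32/15w
  leading term v^2w: no divisor's leading term divides it; move -v^2w to the remainder.
  leading term v^2: no divisor's leading term divides it; move 2/3v^2 to the remainder.
  leading term vw: no divisor's leading term divides it; move 64/15vw to the remainder.
  leading term w^2: no divisor's leading term divides it; move -2w^2 to the remainder.
  leading term w: no divisor's leading term divides it; move -32/15w to the remainder.
  remainder -v^2w + 2/3v^2 + 64/15vw - 2w^2 - 32/15w ≠ 0; add k_4 = -v^2w + 2/3v^2 + 64/15vw - 2w^2 - 32/15w to the basis.

The other S-polynomials (S(h_2,k_3), S(h_1,k_4), S(h_2,k_4), S(k_3,k_4)) all reduce to 0 modulo the current basis, so we have a Gröbner basis.
Inter-reduce: drop elements whose leading term is divisible by another's, tail-reduce, and make monic.
Reduced Gröbner basis: {uv - 8/5u + 2v - 2w, uw + 8/15u + vw - 2/3v - 2/3w, v^2w - 2/3v^2 - 64/15vw + 2w^2 + 32/15w}.

The two bases agree; hence the ideals are identical.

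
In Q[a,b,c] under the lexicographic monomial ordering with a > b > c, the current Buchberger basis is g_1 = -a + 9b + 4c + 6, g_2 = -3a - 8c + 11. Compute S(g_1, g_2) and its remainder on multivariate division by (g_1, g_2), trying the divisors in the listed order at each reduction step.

lcm(LM(g_1), LM(g_2)) = a.
S = (lcm/LT(g_1))·g_1 − (lcm/LT(g_2))·g_2 = -9b - 20/3c - 7/3.
Reduce S modulo (g_1, g_2) in that order:
  leading term b: no divisor's leading term divides it; move -9b to the remainder.
  leading term c: no divisor's leading term divides it; move -20/3c to the remainder.
  leading term 1: no divisor's leading term divides it; move -7/3 to the remainder.
The remainder -9b - 20/3c - 7/3 is nonzero, so it would be added as the next basis element.

S(g_1, g_2) = -9b - 20/3c - 7/3; remainder on division = -9b - 20/3c - 7/3.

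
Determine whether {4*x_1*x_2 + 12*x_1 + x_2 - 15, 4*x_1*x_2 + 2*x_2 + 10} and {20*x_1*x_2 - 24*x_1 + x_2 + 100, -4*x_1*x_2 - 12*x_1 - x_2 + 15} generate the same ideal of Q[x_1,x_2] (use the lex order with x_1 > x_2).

No, the ideals differ.

Since reduced Gröbner bases are canonical representatives of ideals under a given ordering, it suffices to compute and compare them.
Buchberger on the first generating set:
f_1 = 4*x_1*x_2 + 12*x_1 + x_2 - 15, LT = x_1*x_2.
f_2 = 4*x_1*x_2 + 2*x_2 + 10, LT = x_1*x_2.

S(f_1,f_2): lcm = x_1*x_2. S = 3*x_1 - 1/4*x_2 - 25/4.
  reduce S modulo (f_1, f_2):
  remainder 3*x_1 - 1/4*x_2 - 25/4 ≠ 0; add g_3 = 3*x_1 - 1/4*x_2 - 25/4 to the basis.

S(f_1,g_3): lcm = x_1*x_2. S = 3*x_1 + 1/12*x_2**2 + 7/3*x_2 - 15/4.
  reduce S modulo (f_1, f_2, g_3):
  remainder 1/12*x_2**2 + 31/12*x_2 + 5/2 ≠ 0; add g_4 = 1/12*x_2**2 + 31/12*x_2 + 5/2 to the basis.

The other S-polynomials (S(f_2,g_3), S(f_1,g_4), S(f_2,g_4), S(g_3,g_4)) all reduce to 0 modulo the current basis, so we have a Gröbner basis.
Inter-reduce: drop elements whose leading term is divisible by another's, tail-reduce, and make monic.
Reduced Gröbner basis: {x_1 - 1/12*x_2 - 25/12, x_2**2 + 31*x_2 + 30}.

Buchberger on the second generating set:
h_1 = 20*x_1*x_2 - 24*x_1 + x_2 + 100, LT = x_1*x_2.
h_2 = -4*x_1*x_2 - 12*x_1 - x_2 + 15, LT = x_1*x_2.

S(h_1,h_2): lcm = x_1*x_2. S = -21/5*x_1 - 1/5*x_2 + 35/4.
  reduce S modulo (h_1, h_2):
  remainder -21/5*x_1 - 1/5*x_2 + 35/4 ≠ 0; add k_3 = -21/5*x_1 - 1/5*x_2 + 35/4 to the basis.

S(h_1,k_3): lcm = x_1*x_2. S = -6/5*x_1 - 1/21*x_2**2 + 32/15*x_2 + 5.
  reduce S modulo (h_1, h_2, k_3):
  remainder -1/21*x_2**2 + 46/21*x_2 + 5/2 ≠ 0; add k_4 = -1/21*x_2**2 + 46/21*x_2 + 5/2 to the basis.

The other S-polynomials (S(h_2,k_3), S(h_1,k_4), S(h_2,k_4), S(k_3,k_4)) all reduce to 0 modulo the current basis, so we have a Gröbner basis.
Inter-reduce: drop elements whose leading term is divisible by another's, tail-reduce, and make monic.
Reduced Gröbner basis: {x_1 + 1/21*x_2 - 25/12, x_2**2 - 46*x_2 - 105/2}.

These differ, so the ideals are not equal.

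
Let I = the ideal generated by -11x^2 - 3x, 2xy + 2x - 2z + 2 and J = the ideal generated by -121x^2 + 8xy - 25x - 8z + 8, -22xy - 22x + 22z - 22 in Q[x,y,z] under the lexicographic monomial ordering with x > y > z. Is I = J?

Since reduced Gröbner bases are canonical representatives of ideals under a given ordering, it suffices to compute and compare them.
Buchberger on the first generating set:
f_1 = -11x^2 - 3x, LT = x^2.
f_2 = 2xy + 2x - 2z + 2, LT = xy.

S(f_1,f_2): lcm = x^2y. S = -x^2 + 3/11xy + xz - x.
  reduce S modulo (f_1, f_2):
  remainder xz - x + 3/11z - 3/11 ≠ 0; add g_3 = xz - x + 3/11z - 3/11 to the basis.

S(f_2,g_3): lcm = xyz. S = xy + xz - 3/11yz + 3/11y - z^2 + z.
  reduce S modulo (f_1, f_2, g_3):
  remainder -3/11yz + 3/11y - z^2 + 19/11z - 8/11 ≠ 0; add g_4 = -3/11yz + 3/11y - z^2 + 19/11z - 8/11 to the basis.

The other S-polynomials (S(f_1,g_3), S(f_1,g_4), S(f_2,g_4), S(g_3,g_4)) all reduce to 0 modulo the current basis, so we have a Gröbner basis.
Inter-reduce: drop elements whose leading term is divisible by another's, tail-reduce, and make monic.
Reduced Gröbner basis: {x^2 + 3/11x, xy + x - z + 1, xz - x + 3/11z - 3/11, yz - y + 11/3z^2 - 19/3z + 8/3}.

Buchberger on the second generating set:
h_1 = -121x^2 + 8xy - 25x - 8z + 8, LT = x^2.
h_2 = -22xy - 22x + 22z - 22, LT = xy.

S(h_1,h_2): lcm = x^2y. S = -x^2 - 8/121xy^2 + 25/121xy + xz - x + 8/121yz - 8/121y.
  reduce S modulo (h_1, h_2):
  remainder xz - x + 3/11z - 3/11 ≠ 0; add k_3 = xz - x + 3/11z - 3/11 to the basis.

S(h_2,k_3): lcm = xyz. S = xy + xz - 3/11yz + 3/11y - z^2 + z.
  reduce S modulo (h_1, h_2, k_3):
  remainder -3/11yz + 3/11y - z^2 + 19/11z - 8/11 ≠ 0; add k_4 = -3/11yz + 3/11y - z^2 + 19/11z - 8/11 to the basis.

The other S-polynomials (S(h_1,k_3), S(h_1,k_4), S(h_2,k_4), S(k_3,k_4)) all reduce to 0 modulo the current basis, so we have a Gröbner basis.
Inter-reduce: drop elements whose leading term is divisible by another's, tail-reduce, and make monic.
Reduced Gröbner basis: {x^2 + 3/11x, xy + x - z + 1, xz - x + 3/11z - 3/11, yz - y + 11/3z^2 - 19/3z + 8/3}.

Same reduced basis, so the two generating sets span the same ideal.

Yes, the ideals are equal.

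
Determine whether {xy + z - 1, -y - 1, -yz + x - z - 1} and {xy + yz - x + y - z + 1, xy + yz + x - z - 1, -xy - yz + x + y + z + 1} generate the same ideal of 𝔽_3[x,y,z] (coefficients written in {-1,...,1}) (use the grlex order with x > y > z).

For a fixed monomial order, each ideal has a unique reduced Gröbner basis; comparing bases decides equality.
Buchberger on the first generating set:
f_1 = xy + z - 1, LT = xy.
f_2 = -y - 1, LT = y.
f_3 = -yz + x - z - 1, LT = yz.

S(f_1,f_2): lcm = xy. S = -x + z - 1.
  leading term x: no divisor's leading term divides it; move -x to the remainder.
  leading term z: no divisor's leading term divides it; move z to the remainder.
  leading term 1: no divisor's leading term divides it; move -1 to the remainder.
  remainder -x + z - 1 ≠ 0; add g_4 = -x + z - 1 to the basis.

S(f_1,f_3): lcm = xyz. S = x² - xz + z² - x - z.
  leading term x²: subtract (-x)·g_4 from x² - xz + z² - x - z → z² + x - z
  leading term z²: no divisor's leading term divides it; move z² to the remainder.
  leading term x: subtract (-1)·g_4 from x - z → -1
  leading term 1: no divisor's leading term divides it; move -1 to the remainder.
  remainder z² - 1 ≠ 0; add g_5 = z² - 1 to the basis.

S(f_2,f_3): lcm = yz. S = x - 1.
  leading term x: subtract (-1)·g_4 from x - 1 → z + 1
  leading term z: no divisor's leading term divides it; move z to the remainder.
  leading term 1: no divisor's leading term divides it; move 1 to the remainder.
  remainder z + 1 ≠ 0; add g_6 = z + 1 to the basis.

The other S-polynomials (S(f_1,g_4), S(f_2,g_4), S(f_3,g_4), S(f_1,g_5), S(f_2,g_5), S(f_3,g_5), S(g_4,g_5), S(f_1,g_6), S(f_2,g_6), S(f_3,g_6), S(g_4,g_6), S(g_5,g_6)) all reduce to 0 modulo the current basis, so we have a Gröbner basis.
Inter-reduce: drop elements whose leading term is divisible by another's, tail-reduce, and make monic.
Reduced Gröbner basis: {x - 1, y + 1, z + 1}.

Buchberger on the second generating set:
h_1 = xy + yz - x + y - z + 1, LT = xy.
h_2 = xy + yz + x - z - 1, LT = xy.
h_3 = -xy - yz + x + y + z + 1, LT = xy.

S(h_1,h_2): lcm = xy. S = x + y - 1.
  leading term x: no divisor's leading term divides it; move x to the remainder.
  leading term y: no divisor's leading term divides it; move y to the remainder.
  leading term 1: no divisor's leading term divides it; move -1 to the remainder.
  remainder x + y - 1 ≠ 0; add k_4 = x + y - 1 to the basis.

S(h_1,h_3): lcm = xy. S = -y - 1.
  leading term y: no divisor's leading term divides it; move -y to the remainder.
  leading term 1: no divisor's leading term divides it; move -1 to the remainder.
  remainder -y - 1 ≠ 0; add k_5 = -y - 1 to the basis.

S(h_1,k_4): lcm = xy. S = -y² + yz - x - y - z + 1.
  leading term y²: subtract (y)·k_5 from -y² + yz - x - y - z + 1 → yz - x - z + 1
  leading term yz: subtract (-z)·k_5 from yz - x - z + 1 → -x + z + 1
  leading term x: subtract (-1)·k_4 from -x + z + 1 → y + z
  leading term y: subtract (-1)·k_5 from y + z → z - 1
  leading term z: no divisor's leading term divides it; move z to the remainder.
  leading term 1: no divisor's leading term divides it; move -1 to the remainder.
  remainder z - 1 ≠ 0; add k_6 = z - 1 to the basis.

The other S-polynomials (S(h_2,h_3), S(h_2,k_4), S(h_3,k_4), S(h_1,k_5), S(h_2,k_5), S(h_3,k_5), S(k_4,k_5), S(h_1,k_6), S(h_2,k_6), S(h_3,k_6), S(k_4,k_6), S(k_5,k_6)) all reduce to 0 modulo the current basis, so we have a Gröbner basis.
Inter-reduce: drop elements whose leading term is divisible by another's, tail-reduce, and make monic.
Reduced Gröbner basis: {x + 1, y + 1, z - 1}.

The bases are distinct; the ideals are different.

No, the ideals differ.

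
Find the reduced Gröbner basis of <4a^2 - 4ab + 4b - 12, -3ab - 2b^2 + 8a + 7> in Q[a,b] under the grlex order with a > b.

This is the nonlinear analogue of row-reducing a linear system.

f_1 = 4a^2 - 4ab + 4b - 12, LT = a^2.
f_2 = -3ab - 2b^2 + 8a + 7, LT = ab.

S(f_1,f_2): lcm = a^2b. S = -5/3ab^2 + 8/3a^2 + b^2 + 7/3a - 3b.
  reduce S modulo (f_1, f_2):
  remainder 10/9b^3 + 59/27b^2 - 65/27a - 86/9b + 104/27 ≠ 0; add g_3 = 10/9b^3 + 59/27b^2 - 65/27a - 86/9b + 104/27 to the basis.

The other S-polynomials (S(f_1,g_3), S(f_2,g_3)) all reduce to 0 modulo the current basis, so we have a Gröbner basis.

G = {b^3 + 59/30b^2 - 13/6a - 43/5b + 52/15, a^2 + 2/3b^2 - 8/3a + b - 16/3, ab + 2/3b^2 - 8/3a - 7/3}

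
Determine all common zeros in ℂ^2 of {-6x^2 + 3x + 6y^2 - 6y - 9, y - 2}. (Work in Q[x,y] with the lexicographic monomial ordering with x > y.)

Compute a lex Gröbner basis by Buchberger's algorithm.
f_1 = -6x^2 + 3x + 6y^2 - 6y - 9, LT = x^2.
f_2 = y - 2, LT = y.

The S-polynomials (S(f_1,f_2)) all reduce to 0 modulo the current basis, so we have a Gröbner basis.
Inter-reduce: drop elements whose leading term is divisible by another's, tail-reduce, and make monic.
Reduced Gröbner basis: {x^2 - 1/2x - 1/2, y - 2}.

Since the basis is lex-ordered, y - 2 is univariate in y. Its roots are {2}. Back-substituting each root into the other basis elements fixes the other coordinates.
  y = 2: the earlier basis element becomes x^2 - 1/2x - 1/2 = 0, giving x = -1/2, 1 — points (-1/2, 2), (1, 2).
Zero-dimensionality of the ideal guarantees finitely many solutions over ℂ.

{(-1/2, 2), (1, 2)}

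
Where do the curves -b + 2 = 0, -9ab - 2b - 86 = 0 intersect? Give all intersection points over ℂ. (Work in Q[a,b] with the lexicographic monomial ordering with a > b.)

{(-5, 2)}

Compute a lex Gröbner basis by Buchberger's algorithm.
f_1 = -b + 2, LT = b.
f_2 = -9ab - 2b - 86, LT = ab.

S(f_1,f_2): lcm = ab. S = -2a - \tfrac{2}{9}b - \tfrac{86}{9}.
  leading term a: no divisor's leading term divides it; move -2a to the remainder.
  leading term b: subtract (\tfrac{2}{9})·f_1 from -\tfrac{2}{9}b - \tfrac{86}{9} → -10
  leading term 1: no divisor's leading term divides it; move -10 to the remainder.
  remainder -2a - 10 ≠ 0; add h_3 = -2a - 10 to the basis.

The other S-polynomials (S(f_1,h_3), S(f_2,h_3)) all reduce to 0 modulo the current basis, so we have a Gröbner basis.
Inter-reduce: drop elements whose leading term is divisible by another's, tail-reduce, and make monic.
Reduced Gröbner basis: {a + 5, b - 2}.

Since the basis is lex-ordered, b - 2 is univariate in b. Its roots are {2}. Back-substituting each root into the other basis elements fixes the other coordinates.
  b = 2: the earlier basis element becomes a + 5 = 0, giving a = -5 — point (-5, 2).
Zero-dimensionality of the ideal guarantees finitely many solutions over ℂ.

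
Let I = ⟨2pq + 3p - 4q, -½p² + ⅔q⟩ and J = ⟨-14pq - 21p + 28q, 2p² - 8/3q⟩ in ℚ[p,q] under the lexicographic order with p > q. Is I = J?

Two ideals are equal iff their reduced Gröbner bases coincide (the reduced basis is unique for a fixed ordering).
Buchberger on the first generating set:
f_1 = 2pq + 3p - 4q, LT = pq.
f_2 = -½p² + ⅔q, LT = p².

S(f_1,f_2): lcm = p²q. S = 3/2p² - 2pq + 4/3q².
  leading term p²: subtract (-3)·f_2 from 3/2p² - 2pq + 4/3q² → -2pq + 4/3q² + 2q
  leading term pq: subtract (-1)·f_1 from -2pq + 4/3q² + 2q → 3p + 4/3q² - 2q
  leading term p: no divisor's leading term divides it; move 3p to the remainder.
  leading term q²: no divisor's leading term divides it; move 4/3q² to the remainder.
  leading term q: no divisor's leading term divides it; move -2q to the remainder.
  remainder 3p + 4/3q² - 2q ≠ 0; add g_3 = 3p + 4/3q² - 2q to the basis.

S(f_1,g_3): lcm = pq. S = 3/2p - 4/9q³ + ⅔q² - 2q.
  leading term p: subtract (½)·g_3 from 3/2p - 4/9q³ + ⅔q² - 2q → -4/9q³ - q
  leading term q³: no divisor's leading term divides it; move -4/9q³ to the remainder.
  leading term q: no divisor's leading term divides it; move -q to the remainder.
  remainder -4/9q³ - q ≠ 0; add g_4 = -4/9q³ - q to the basis.

S(f_2,g_3): lcm = p². S = -4/9pq² + ⅔pq - 4/3q.
  leading term pq²: subtract (-2/9q)·f_1 from -4/9pq² + ⅔pq - 4/3q → 4/3pq - 8/9q² - 4/3q
  leading term pq: subtract (⅔)·f_1 from 4/3pq - 8/9q² - 4/3q → -2p - 8/9q² + 4/3q
  leading term p: subtract (-⅔)·g_3 from -2p - 8/9q² + 4/3q → 0
  remainder 0.

S(f_1,g_4): lcm = pq³. S = 3/2pq² - 9/4pq - 2q³.
  leading term pq²: subtract (¾q)·f_1 from 3/2pq² - 9/4pq - 2q³ → -9/2pq - 2q³ + 3q²
  leading term pq: subtract (-9/4)·f_1 from -9/2pq - 2q³ + 3q² → 27/4p - 2q³ + 3q² - 9q
  leading term p: subtract (9/4)·g_3 from 27/4p - 2q³ + 3q² - 9q → -2q³ - 9/2q
  leading term q³: subtract (9/2)·g_4 from -2q³ - 9/2q → 0
  remainder 0.

S(f_2,g_4): leading monomials are coprime, so the S-polynomial reduces to 0 (Buchberger's first criterion).
S(g_3,g_4): leading monomials are coprime, so the S-polynomial reduces to 0 (Buchberger's first criterion).
Every S-polynomial of the final basis reduces to 0, so we have a Gröbner basis.
Inter-reduce: drop elements whose leading term is divisible by another's, tail-reduce, and make monic.
Reduced Gröbner basis: {p + 4/9q² - ⅔q, q³ + 9/4q}.

Buchberger on the second generating set:
h_1 = -14pq - 21p + 28q, LT = pq.
h_2 = 2p² - 8/3q, LT = p².

S(h_1,h_2): lcm = p²q. S = 3/2p² - 2pq + 4/3q².
  leading term p²: subtract (¾)·h_2 from 3/2p² - 2pq + 4/3q² → -2pq + 4/3q² + 2q
  leading term pq: subtract (1/7)·h_1 from -2pq + 4/3q² + 2q → 3p + 4/3q² - 2q
  leading term p: no divisor's leading term divides it; move 3p to the remainder.
  leading term q²: no divisor's leading term divides it; move 4/3q² to the remainder.
  leading term q: no divisor's leading term divides it; move -2q to the remainder.
  remainder 3p + 4/3q² - 2q ≠ 0; add k_3 = 3p + 4/3q² - 2q to the basis.

S(h_1,k_3): lcm = pq. S = 3/2p - 4/9q³ + ⅔q² - 2q.
  leading term p: subtract (½)·k_3 from 3/2p - 4/9q³ + ⅔q² - 2q → -4/9q³ - q
  leading term q³: no divisor's leading term divides it; move -4/9q³ to the remainder.
  leading term q: no divisor's leading term divides it; move -q to the remainder.
  remainder -4/9q³ - q ≠ 0; add k_4 = -4/9q³ - q to the basis.

S(h_2,k_3): lcm = p². S = -4/9pq² + ⅔pq - 4/3q.
  leading term pq²: subtract (2/63q)·h_1 from -4/9pq² + ⅔pq - 4/3q → 4/3pq - 8/9q² - 4/3q
  leading term pq: subtract (-2/21)·h_1 from 4/3pq - 8/9q² - 4/3q → -2p - 8/9q² + 4/3q
  leading term p: subtract (-⅔)·k_3 from -2p - 8/9q² + 4/3q → 0
  remainder 0.

S(h_1,k_4): lcm = pq³. S = 3/2pq² - 9/4pq - 2q³.
  leading term pq²: subtract (-3/28q)·h_1 from 3/2pq² - 9/4pq - 2q³ → -9/2pq - 2q³ + 3q²
  leading term pq: subtract (9/28)·h_1 from -9/2pq - 2q³ + 3q² → 27/4p - 2q³ + 3q² - 9q
  leading term p: subtract (9/4)·k_3 from 27/4p - 2q³ + 3q² - 9q → -2q³ - 9/2q
  leading term q³: subtract (9/2)·k_4 from -2q³ - 9/2q → 0
  remainder 0.

S(h_2,k_4): leading monomials are coprime, so the S-polynomial reduces to 0 (Buchberger's first criterion).
S(k_3,k_4): leading monomials are coprime, so the S-polynomial reduces to 0 (Buchberger's first criterion).
Every S-polynomial of the final basis reduces to 0, so we have a Gröbner basis.
Inter-reduce: drop elements whose leading term is divisible by another's, tail-reduce, and make monic.
Reduced Gröbner basis: {p + 4/9q² - ⅔q, q³ + 9/4q}.

The two bases agree; hence the ideals are identical.

Yes, the ideals are equal.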